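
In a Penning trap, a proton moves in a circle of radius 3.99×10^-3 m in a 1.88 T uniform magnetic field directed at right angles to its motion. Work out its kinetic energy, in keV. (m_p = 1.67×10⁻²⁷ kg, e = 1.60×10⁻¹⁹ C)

v = qBr/m = (1×1.60×10^-19)(1.88)(3.99×10^-3) / (1.67×10^-27) = 7.19×10^5 m/s.
K = ½mv² = 0.5·(1.67×10^-27)·(7.19×10^5)² = 4.31×10^-16 J = 2.70 keV.

K ≈ 2.70 keV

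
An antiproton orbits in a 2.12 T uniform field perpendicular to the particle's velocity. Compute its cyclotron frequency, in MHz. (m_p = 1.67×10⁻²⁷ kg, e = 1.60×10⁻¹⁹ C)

f = qB/(2πm) = (1×1.60×10^-19)(2.12) / [2π(1.67×10^-27)] = 3.23×10^7 Hz.

f ≈ 32.3 MHz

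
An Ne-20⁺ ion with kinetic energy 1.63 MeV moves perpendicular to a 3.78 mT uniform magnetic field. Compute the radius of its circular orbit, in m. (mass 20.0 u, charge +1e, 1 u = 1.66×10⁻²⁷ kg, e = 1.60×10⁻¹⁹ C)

r ≈ 218 m

Convert the energy: K = 1.63 MeV = 2.61×10^-13 J.
v = √(2K/m) = √(2·2.61×10^-13/3.32×10^-26) = 3.96×10^6 m/s.
r = mv/(qB) = (3.32×10^-26)(3.96×10^6) / [(1×1.60×10^-19)(3.78×10^-3)] = 218 m.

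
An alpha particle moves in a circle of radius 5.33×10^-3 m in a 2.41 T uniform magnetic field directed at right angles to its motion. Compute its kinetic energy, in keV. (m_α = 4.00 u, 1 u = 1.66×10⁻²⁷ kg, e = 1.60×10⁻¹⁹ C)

K ≈ 7.95 keV

v = qBr/m = (2×1.60×10^-19)(2.41)(5.33×10^-3) / (6.64×10^-27) = 6.19×10^5 m/s.
K = ½mv² = 0.5·(6.64×10^-27)·(6.19×10^5)² = 1.27×10^-15 J = 7.95 keV.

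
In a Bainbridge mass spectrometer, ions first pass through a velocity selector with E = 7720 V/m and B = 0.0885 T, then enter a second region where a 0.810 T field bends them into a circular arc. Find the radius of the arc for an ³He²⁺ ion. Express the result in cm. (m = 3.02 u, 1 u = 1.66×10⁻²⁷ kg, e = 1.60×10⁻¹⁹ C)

r ≈ 0.169 cm

The selector passes v = E/B = 7720/0.0885 = 8.72×10^4 m/s.
In the deflection region, r = mv/(qB₂) = (5.01×10^-27)(8.72×10^4) / [(2×1.60×10^-19)(0.810)] = 1.69×10^-3 m.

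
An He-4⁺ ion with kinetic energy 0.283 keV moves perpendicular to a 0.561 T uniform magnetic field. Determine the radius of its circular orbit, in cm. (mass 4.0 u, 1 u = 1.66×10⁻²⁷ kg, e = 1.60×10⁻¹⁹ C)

Convert the energy: K = 0.283 keV = 4.53×10^-17 J.
v = √(2K/m) = √(2·4.53×10^-17/6.64×10^-27) = 1.17×10^5 m/s.
r = mv/(qB) = (6.64×10^-27)(1.17×10^5) / [(1×1.60×10^-19)(0.561)] = 8.64×10^-3 m.

r ≈ 0.864 cm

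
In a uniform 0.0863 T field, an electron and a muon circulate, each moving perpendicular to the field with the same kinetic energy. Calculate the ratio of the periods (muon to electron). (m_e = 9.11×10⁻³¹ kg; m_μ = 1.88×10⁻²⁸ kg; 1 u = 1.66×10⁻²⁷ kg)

ratio ≈ 206

T = 2πm/(qB) is independent of speed, so T₂/T₁ = (m₂/q₂)/(m₁/q₁).
T_{muon}/T_{electron} = (1.88×10^-28/1e) / (9.11×10^-31/1e) = 206.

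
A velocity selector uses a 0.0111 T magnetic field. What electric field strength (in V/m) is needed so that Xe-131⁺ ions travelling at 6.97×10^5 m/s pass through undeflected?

qE = qvB ⇒ E = vB = (6.97×10^5)(0.0111) = 7740 V/m.

E ≈ 7740 V/m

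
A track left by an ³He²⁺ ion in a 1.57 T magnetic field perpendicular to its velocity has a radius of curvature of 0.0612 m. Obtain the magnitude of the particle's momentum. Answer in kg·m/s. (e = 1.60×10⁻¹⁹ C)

Since qvB = mv²/r, the momentum p = mv = qBr.
p = (2×1.60×10^-19)(1.57)(0.0612) = 3.07×10^-20 kg·m/s.

p ≈ 3.07×10^-20 kg·m/s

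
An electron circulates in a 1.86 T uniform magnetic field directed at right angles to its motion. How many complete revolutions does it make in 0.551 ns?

T = 2πm/(qB) = 2π(9.11×10^-31) / [(1×1.60×10^-19)(1.86)] = 1.9234×10^-11 s.
N = t/T = 5.51×10^-10 / 1.9234×10^-11 ≈ 28.65, so 28 complete revolutions.

N = 28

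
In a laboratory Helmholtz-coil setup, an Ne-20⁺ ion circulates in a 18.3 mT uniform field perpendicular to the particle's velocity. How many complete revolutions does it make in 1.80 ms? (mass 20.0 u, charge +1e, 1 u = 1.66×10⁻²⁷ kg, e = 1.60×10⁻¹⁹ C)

N = 25

T = 2πm/(qB) = 2π(3.32×10^-26) / [(1×1.60×10^-19)(0.0183)] = 7.1244×10^-5 s.
N = t/T = 1.80×10^-3 / 7.1244×10^-5 ≈ 25.27, so 25 complete revolutions.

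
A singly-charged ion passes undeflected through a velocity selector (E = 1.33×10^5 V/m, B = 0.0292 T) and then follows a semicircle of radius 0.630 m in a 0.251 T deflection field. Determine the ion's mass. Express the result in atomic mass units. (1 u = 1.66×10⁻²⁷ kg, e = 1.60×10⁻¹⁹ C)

m ≈ 3.35 u

v = E/B₁ = 4.55×10^6 m/s.
From r = mv/(qB₂), m = qB₂r/v = (1×1.60×10^-19)(0.251)(0.630) / (4.55×10^6) = 5.55×10^-27 kg.
In atomic mass units: m = 5.55×10^-27 / 1.66×10^-27 = 3.35 u.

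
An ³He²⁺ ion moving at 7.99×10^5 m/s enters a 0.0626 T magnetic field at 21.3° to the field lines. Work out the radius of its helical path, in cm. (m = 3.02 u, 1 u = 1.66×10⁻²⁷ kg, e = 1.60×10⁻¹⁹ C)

r ≈ 7.26 cm

Only the perpendicular component v⊥ = v sin21.3° = 2.90×10^5 m/s is bent by the field.
r = m v⊥ /(qB) = (5.01×10^-27)(2.90×10^5) / [(2×1.60×10^-19)(0.0626)] = 0.0726 m.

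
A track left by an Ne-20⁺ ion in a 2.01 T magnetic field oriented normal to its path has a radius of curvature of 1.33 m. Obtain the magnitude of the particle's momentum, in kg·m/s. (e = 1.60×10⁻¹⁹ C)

p ≈ 4.28×10^-19 kg·m/s

Since qvB = mv²/r, the momentum p = mv = qBr.
p = (1×1.60×10^-19)(2.01)(1.33) = 4.28×10^-19 kg·m/s.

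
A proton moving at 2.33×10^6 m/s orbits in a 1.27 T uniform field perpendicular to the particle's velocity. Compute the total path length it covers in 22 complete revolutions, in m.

r = mv/(qB) = 0.0191 m, so one revolution covers 2πr = 0.120 m.
In 22 revolutions: L = 22·2πr = 2.65 m.

L ≈ 2.65 m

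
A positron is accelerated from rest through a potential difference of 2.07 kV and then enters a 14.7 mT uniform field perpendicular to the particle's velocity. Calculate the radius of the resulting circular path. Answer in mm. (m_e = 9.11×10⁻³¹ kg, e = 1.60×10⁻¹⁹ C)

r ≈ 10.4 mm

The kinetic energy gained is K = qV = (1×1.60×10^-19)(2070) = 3.31×10^-16 J.
v = √(2K/m) = 2.70×10^7 m/s.
r = mv/(qB) = (9.11×10^-31)(2.70×10^7) / [(1×1.60×10^-19)(0.0147)] = 0.0104 m.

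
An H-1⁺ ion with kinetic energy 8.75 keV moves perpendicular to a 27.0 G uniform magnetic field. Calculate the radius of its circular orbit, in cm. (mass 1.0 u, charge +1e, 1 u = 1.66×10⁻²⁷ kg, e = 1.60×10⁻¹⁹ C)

Convert the energy: K = 8.75 keV = 1.40×10^-15 J.
v = √(2K/m) = √(2·1.40×10^-15/1.66×10^-27) = 1.30×10^6 m/s.
r = mv/(qB) = (1.66×10^-27)(1.30×10^6) / [(1×1.60×10^-19)(2.70×10^-3)] = 4.99 m.

r ≈ 499 cm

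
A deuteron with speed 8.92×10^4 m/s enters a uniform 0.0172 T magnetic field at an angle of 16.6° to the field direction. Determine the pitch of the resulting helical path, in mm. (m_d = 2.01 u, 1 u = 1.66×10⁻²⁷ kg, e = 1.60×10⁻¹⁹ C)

pitch ≈ 651 mm

The velocity component along B is v∥ = v cos16.6° = 8.55×10^4 m/s.
The cyclotron period T = 2πm/(qB) = 7.62×10^-6 s is set by m, q, B alone.
Pitch = v∥·T = (8.55×10^4)(7.62×10^-6) = 0.651 m.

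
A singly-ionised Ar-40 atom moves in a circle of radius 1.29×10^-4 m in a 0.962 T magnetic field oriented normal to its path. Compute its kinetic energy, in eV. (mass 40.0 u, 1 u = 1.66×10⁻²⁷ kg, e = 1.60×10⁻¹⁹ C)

K ≈ 0.0186 eV

v = qBr/m = (1×1.60×10^-19)(0.962)(1.29×10^-4) / (6.64×10^-26) = 299 m/s.
K = ½mv² = 0.5·(6.64×10^-26)·(299)² = 2.97×10^-21 J = 0.0186 eV.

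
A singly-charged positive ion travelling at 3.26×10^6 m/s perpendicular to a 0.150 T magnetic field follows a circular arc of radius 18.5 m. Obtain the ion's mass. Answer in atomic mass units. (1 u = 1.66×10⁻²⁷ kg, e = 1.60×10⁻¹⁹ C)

m ≈ 82.0 u

qvB = mv²/r ⇒ m = qBr/v.
m = (1×1.60×10^-19)(0.150)(18.5) / (3.26×10^6) = 1.36×10^-25 kg = 82.0 u.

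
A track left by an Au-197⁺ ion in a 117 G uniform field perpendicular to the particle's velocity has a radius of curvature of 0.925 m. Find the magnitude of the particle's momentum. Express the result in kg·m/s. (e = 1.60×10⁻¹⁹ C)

Since qvB = mv²/r, the momentum p = mv = qBr.
p = (1×1.60×10^-19)(0.0117)(0.925) = 1.73×10^-21 kg·m/s.

p ≈ 1.73×10^-21 kg·m/s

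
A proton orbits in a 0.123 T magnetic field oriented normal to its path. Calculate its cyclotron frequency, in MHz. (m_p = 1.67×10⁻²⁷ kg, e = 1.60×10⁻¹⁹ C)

f ≈ 1.88 MHz

f = qB/(2πm) = (1×1.60×10^-19)(0.123) / [2π(1.67×10^-27)] = 1.88×10^6 Hz.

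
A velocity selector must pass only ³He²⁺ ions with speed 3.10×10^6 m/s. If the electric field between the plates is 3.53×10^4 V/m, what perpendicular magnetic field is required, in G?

qE = qvB ⇒ B = E/v = (3.53×10^4) / (3.10×10^6) = 0.0114 T.

B ≈ 114 G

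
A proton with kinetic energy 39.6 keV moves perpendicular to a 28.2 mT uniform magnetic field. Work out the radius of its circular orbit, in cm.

r ≈ 102 cm

Convert the energy: K = 39.6 keV = 6.34×10^-15 J.
v = √(2K/m) = √(2·6.34×10^-15/1.67×10^-27) = 2.75×10^6 m/s.
r = mv/(qB) = (1.67×10^-27)(2.75×10^6) / [(1×1.60×10^-19)(0.0282)] = 1.02 m.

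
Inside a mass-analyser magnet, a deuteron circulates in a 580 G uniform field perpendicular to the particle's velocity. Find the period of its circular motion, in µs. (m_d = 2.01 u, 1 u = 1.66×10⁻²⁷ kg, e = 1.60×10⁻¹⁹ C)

The cyclotron period is independent of speed: T = 2πm/(qB).
T = 2π(3.34×10^-27) / [(1×1.60×10^-19)(0.0580)] = 2.26×10^-6 s.

T ≈ 2.26 µs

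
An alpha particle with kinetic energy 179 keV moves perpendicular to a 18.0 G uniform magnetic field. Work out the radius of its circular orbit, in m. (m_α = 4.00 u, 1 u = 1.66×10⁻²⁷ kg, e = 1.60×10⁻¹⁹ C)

Convert the energy: K = 179 keV = 2.86×10^-14 J.
v = √(2K/m) = √(2·2.86×10^-14/6.64×10^-27) = 2.94×10^6 m/s.
r = mv/(qB) = (6.64×10^-27)(2.94×10^6) / [(2×1.60×10^-19)(1.80×10^-3)] = 33.9 m.

r ≈ 33.9 m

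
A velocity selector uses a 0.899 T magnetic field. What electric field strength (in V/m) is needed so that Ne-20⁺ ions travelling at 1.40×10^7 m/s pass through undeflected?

E ≈ 1.26×10^7 V/m

qE = qvB ⇒ E = vB = (1.40×10^7)(0.899) = 1.26×10^7 V/m.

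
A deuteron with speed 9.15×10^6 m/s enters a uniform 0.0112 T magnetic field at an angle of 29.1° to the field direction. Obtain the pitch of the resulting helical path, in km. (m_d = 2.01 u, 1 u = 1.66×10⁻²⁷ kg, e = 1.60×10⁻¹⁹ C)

pitch ≈ 0.0935 km

The velocity component along B is v∥ = v cos29.1° = 8.00×10^6 m/s.
The cyclotron period T = 2πm/(qB) = 1.17×10^-5 s is set by m, q, B alone.
Pitch = v∥·T = (8.00×10^6)(1.17×10^-5) = 93.5 m.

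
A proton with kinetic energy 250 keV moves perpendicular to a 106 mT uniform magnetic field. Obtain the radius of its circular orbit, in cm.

Convert the energy: K = 250 keV = 4.00×10^-14 J.
v = √(2K/m) = √(2·4.00×10^-14/1.67×10^-27) = 6.92×10^6 m/s.
r = mv/(qB) = (1.67×10^-27)(6.92×10^6) / [(1×1.60×10^-19)(0.106)] = 0.682 m.

r ≈ 68.2 cm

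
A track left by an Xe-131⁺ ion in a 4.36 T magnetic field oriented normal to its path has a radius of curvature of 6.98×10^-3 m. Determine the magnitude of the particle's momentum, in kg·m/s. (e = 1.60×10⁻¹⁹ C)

Since qvB = mv²/r, the momentum p = mv = qBr.
p = (1×1.60×10^-19)(4.36)(6.98×10^-3) = 4.87×10^-21 kg·m/s.

p ≈ 4.87×10^-21 kg·m/s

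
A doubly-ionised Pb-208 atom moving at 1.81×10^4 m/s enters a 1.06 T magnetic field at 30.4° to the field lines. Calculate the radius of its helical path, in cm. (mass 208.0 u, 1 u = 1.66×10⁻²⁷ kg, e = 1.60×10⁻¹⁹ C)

Only the perpendicular component v⊥ = v sin30.4° = 9160 m/s is bent by the field.
r = m v⊥ /(qB) = (3.45×10^-25)(9160) / [(2×1.60×10^-19)(1.06)] = 9.32×10^-3 m.

r ≈ 0.932 cm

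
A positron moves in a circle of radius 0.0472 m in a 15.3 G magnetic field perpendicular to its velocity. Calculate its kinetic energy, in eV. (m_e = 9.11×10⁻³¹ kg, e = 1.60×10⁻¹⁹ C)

K ≈ 458 eV

v = qBr/m = (1×1.60×10^-19)(1.53×10^-3)(0.0472) / (9.11×10^-31) = 1.27×10^7 m/s.
K = ½mv² = 0.5·(9.11×10^-31)·(1.27×10^7)² = 7.33×10^-17 J = 458 eV.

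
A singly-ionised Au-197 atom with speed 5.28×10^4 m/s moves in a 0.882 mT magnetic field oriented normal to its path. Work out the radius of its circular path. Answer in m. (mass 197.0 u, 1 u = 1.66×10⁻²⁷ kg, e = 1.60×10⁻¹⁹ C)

The magnetic force provides the centripetal force: qvB = mv²/r, so r = mv/(qB).
r = (3.27×10^-25 kg)(5.28×10^4 m/s) / [(1×1.60×10^-19 C)(8.82×10^-4 T)] = 122 m.

r ≈ 122 m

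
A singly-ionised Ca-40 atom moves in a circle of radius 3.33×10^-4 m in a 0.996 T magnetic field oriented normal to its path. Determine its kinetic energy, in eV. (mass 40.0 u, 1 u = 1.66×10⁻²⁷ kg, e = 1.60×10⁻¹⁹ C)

v = qBr/m = (1×1.60×10^-19)(0.996)(3.33×10^-4) / (6.64×10^-26) = 799 m/s.
K = ½mv² = 0.5·(6.64×10^-26)·(799)² = 2.12×10^-20 J = 0.133 eV.

K ≈ 0.133 eV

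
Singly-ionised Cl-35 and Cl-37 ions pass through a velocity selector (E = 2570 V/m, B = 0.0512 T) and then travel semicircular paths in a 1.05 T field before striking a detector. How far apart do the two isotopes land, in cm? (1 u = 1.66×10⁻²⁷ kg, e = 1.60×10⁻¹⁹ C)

Δd ≈ 0.198 cm

Both emerge at v = E/B₁ = 5.02×10^4 m/s.
r = mv/(qB₂), so r₁ = 0.017359 m and r₂ = 0.018351 m, giving Δr = 9.92×10^-4 m.
After a semicircle each ion lands a diameter 2r from the entry slit, so the separation is 2Δr = 1.98×10^-3 m.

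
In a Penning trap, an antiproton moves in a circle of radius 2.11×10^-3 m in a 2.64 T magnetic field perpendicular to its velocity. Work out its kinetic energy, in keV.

v = qBr/m = (1×1.60×10^-19)(2.64)(2.11×10^-3) / (1.67×10^-27) = 5.34×10^5 m/s.
K = ½mv² = 0.5·(1.67×10^-27)·(5.34×10^5)² = 2.38×10^-16 J = 1.49 keV.

K ≈ 1.49 keV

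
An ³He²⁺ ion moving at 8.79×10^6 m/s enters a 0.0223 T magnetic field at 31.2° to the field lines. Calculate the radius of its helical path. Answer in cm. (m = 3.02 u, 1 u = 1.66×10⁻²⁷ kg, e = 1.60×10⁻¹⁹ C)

r ≈ 320 cm

Only the perpendicular component v⊥ = v sin31.2° = 4.55×10^6 m/s is bent by the field.
r = m v⊥ /(qB) = (5.01×10^-27)(4.55×10^6) / [(2×1.60×10^-19)(0.0223)] = 3.20 m.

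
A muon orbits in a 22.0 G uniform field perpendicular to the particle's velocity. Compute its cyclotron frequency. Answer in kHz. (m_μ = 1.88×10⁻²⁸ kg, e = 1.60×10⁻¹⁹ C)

f ≈ 298 kHz

f = qB/(2πm) = (1×1.60×10^-19)(2.20×10^-3) / [2π(1.88×10^-28)] = 2.98×10^5 Hz.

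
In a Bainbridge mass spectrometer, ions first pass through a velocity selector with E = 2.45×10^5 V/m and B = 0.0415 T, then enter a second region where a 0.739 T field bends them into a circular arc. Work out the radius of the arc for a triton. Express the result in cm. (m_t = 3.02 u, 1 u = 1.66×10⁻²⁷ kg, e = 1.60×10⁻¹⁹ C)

r ≈ 25.0 cm

The selector passes v = E/B = 2.45×10^5/0.0415 = 5.90×10^6 m/s.
In the deflection region, r = mv/(qB₂) = (5.01×10^-27)(5.90×10^6) / [(1×1.60×10^-19)(0.739)] = 0.250 m.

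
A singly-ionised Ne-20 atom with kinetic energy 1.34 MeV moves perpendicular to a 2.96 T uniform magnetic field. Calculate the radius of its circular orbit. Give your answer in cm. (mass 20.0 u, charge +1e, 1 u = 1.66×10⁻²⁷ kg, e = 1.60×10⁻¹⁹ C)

Convert the energy: K = 1.34 MeV = 2.14×10^-13 J.
v = √(2K/m) = √(2·2.14×10^-13/3.32×10^-26) = 3.59×10^6 m/s.
r = mv/(qB) = (3.32×10^-26)(3.59×10^6) / [(1×1.60×10^-19)(2.96)] = 0.252 m.

r ≈ 25.2 cm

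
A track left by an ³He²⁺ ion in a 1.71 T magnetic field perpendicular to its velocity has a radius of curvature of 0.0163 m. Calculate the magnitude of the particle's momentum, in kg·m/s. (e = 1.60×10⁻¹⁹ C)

p ≈ 8.92×10^-21 kg·m/s

Since qvB = mv²/r, the momentum p = mv = qBr.
p = (2×1.60×10^-19)(1.71)(0.0163) = 8.92×10^-21 kg·m/s.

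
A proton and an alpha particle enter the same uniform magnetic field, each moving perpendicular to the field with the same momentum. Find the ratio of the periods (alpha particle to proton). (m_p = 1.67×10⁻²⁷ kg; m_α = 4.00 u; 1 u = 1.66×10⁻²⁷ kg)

T = 2πm/(qB) is independent of speed, so T₂/T₁ = (m₂/q₂)/(m₁/q₁).
T_{alpha particle}/T_{proton} = (6.64×10^-27/2e) / (1.67×10^-27/1e) = 1.99.

ratio ≈ 1.99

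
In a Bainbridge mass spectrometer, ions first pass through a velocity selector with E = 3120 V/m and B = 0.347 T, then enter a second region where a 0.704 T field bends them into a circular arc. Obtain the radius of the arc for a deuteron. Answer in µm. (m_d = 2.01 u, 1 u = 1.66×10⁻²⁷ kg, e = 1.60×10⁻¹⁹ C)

The selector passes v = E/B = 3120/0.347 = 8990 m/s.
In the deflection region, r = mv/(qB₂) = (3.34×10^-27)(8990) / [(1×1.60×10^-19)(0.704)] = 2.66×10^-4 m.

r ≈ 266 µm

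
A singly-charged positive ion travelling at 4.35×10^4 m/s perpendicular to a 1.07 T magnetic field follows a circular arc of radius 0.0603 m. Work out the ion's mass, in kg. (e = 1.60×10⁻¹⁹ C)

m ≈ 2.37×10^-25 kg

qvB = mv²/r ⇒ m = qBr/v.
m = (1×1.60×10^-19)(1.07)(0.0603) / (4.35×10^4) = 2.37×10^-25 kg.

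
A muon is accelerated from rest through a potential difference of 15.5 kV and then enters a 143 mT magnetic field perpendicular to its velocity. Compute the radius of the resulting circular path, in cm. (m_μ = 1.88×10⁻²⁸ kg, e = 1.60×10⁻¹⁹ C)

The kinetic energy gained is K = qV = (1×1.60×10^-19)(1.55×10^4) = 2.48×10^-15 J.
v = √(2K/m) = 5.14×10^6 m/s.
r = mv/(qB) = (1.88×10^-28)(5.14×10^6) / [(1×1.60×10^-19)(0.143)] = 0.0422 m.

r ≈ 4.22 cm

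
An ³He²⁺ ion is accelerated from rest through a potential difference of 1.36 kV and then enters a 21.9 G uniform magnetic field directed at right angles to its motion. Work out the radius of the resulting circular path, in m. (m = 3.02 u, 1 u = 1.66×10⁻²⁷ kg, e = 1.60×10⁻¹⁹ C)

The kinetic energy gained is K = qV = (2×1.60×10^-19)(1360) = 4.35×10^-16 J.
v = √(2K/m) = 4.17×10^5 m/s.
r = mv/(qB) = (5.01×10^-27)(4.17×10^5) / [(2×1.60×10^-19)(2.19×10^-3)] = 2.98 m.

r ≈ 2.98 m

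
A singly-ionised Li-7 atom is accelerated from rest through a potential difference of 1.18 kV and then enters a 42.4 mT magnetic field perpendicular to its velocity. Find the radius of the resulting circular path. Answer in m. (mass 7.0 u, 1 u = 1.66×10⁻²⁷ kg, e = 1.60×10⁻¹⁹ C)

The kinetic energy gained is K = qV = (1×1.60×10^-19)(1180) = 1.89×10^-16 J.
v = √(2K/m) = 1.80×10^5 m/s.
r = mv/(qB) = (1.16×10^-26)(1.80×10^5) / [(1×1.60×10^-19)(0.0424)] = 0.309 m.

r ≈ 0.309 m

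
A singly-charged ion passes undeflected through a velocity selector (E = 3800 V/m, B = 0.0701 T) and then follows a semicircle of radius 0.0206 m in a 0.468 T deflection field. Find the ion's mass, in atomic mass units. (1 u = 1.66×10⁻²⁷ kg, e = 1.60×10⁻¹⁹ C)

m ≈ 17.1 u

v = E/B₁ = 5.42×10^4 m/s.
From r = mv/(qB₂), m = qB₂r/v = (1×1.60×10^-19)(0.468)(0.0206) / (5.42×10^4) = 2.85×10^-26 kg.
In atomic mass units: m = 2.85×10^-26 / 1.66×10^-27 = 17.1 u.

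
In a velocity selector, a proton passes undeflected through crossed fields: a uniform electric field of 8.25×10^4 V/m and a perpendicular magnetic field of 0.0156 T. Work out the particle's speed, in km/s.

v ≈ 5290 km/s

For zero net force, qE = qvB, so v = E/B.
v = (8.25×10^4) / (0.0156) = 5.29×10^6 m/s.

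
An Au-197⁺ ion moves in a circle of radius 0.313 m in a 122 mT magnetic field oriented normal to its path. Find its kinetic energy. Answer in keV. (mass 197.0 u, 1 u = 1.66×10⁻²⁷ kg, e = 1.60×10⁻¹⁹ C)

v = qBr/m = (1×1.60×10^-19)(0.122)(0.313) / (3.27×10^-25) = 1.87×10^4 m/s.
K = ½mv² = 0.5·(3.27×10^-25)·(1.87×10^4)² = 5.71×10^-17 J = 0.357 keV.

K ≈ 0.357 keV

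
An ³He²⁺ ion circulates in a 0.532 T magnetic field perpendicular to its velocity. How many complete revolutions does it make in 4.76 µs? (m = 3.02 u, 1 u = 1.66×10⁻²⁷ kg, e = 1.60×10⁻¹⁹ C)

N = 25

T = 2πm/(qB) = 2π(5.0132×10^-27) / [(2×1.60×10^-19)(0.532)] = 1.8503×10^-7 s.
N = t/T = 4.76×10^-6 / 1.8503×10^-7 ≈ 25.73, so 25 complete revolutions.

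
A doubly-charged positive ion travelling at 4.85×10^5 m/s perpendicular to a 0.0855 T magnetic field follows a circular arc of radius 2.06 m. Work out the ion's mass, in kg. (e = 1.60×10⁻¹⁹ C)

m ≈ 1.16×10^-25 kg

qvB = mv²/r ⇒ m = qBr/v.
m = (2×1.60×10^-19)(0.0855)(2.06) / (4.85×10^5) = 1.16×10^-25 kg.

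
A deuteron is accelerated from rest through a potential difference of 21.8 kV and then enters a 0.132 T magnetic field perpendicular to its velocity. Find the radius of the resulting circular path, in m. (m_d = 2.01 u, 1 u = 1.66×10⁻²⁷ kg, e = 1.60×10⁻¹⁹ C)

The kinetic energy gained is K = qV = (1×1.60×10^-19)(2.18×10^4) = 3.49×10^-15 J.
v = √(2K/m) = 1.45×10^6 m/s.
r = mv/(qB) = (3.34×10^-27)(1.45×10^6) / [(1×1.60×10^-19)(0.132)] = 0.228 m.

r ≈ 0.228 m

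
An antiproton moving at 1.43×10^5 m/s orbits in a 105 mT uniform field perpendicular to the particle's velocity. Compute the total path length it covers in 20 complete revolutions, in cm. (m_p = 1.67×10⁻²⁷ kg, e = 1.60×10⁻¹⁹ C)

L ≈ 179 cm

r = mv/(qB) = 0.0142 m, so one revolution covers 2πr = 0.0893 m.
In 20 revolutions: L = 20·2πr = 1.79 m.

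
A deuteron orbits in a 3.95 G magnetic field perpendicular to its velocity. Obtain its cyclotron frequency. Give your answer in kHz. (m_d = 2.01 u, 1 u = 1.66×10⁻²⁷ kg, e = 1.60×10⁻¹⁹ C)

f ≈ 3.01 kHz

f = qB/(2πm) = (1×1.60×10^-19)(3.95×10^-4) / [2π(3.34×10^-27)] = 3010 Hz.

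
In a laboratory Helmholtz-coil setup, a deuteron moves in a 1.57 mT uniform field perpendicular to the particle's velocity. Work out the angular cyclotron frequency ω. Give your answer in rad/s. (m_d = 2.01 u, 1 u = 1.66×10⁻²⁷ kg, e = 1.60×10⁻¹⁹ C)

ω ≈ 7.53×10^4 rad/s

ω = qB/m = (1×1.60×10^-19)(1.57×10^-3) / (3.34×10^-27) = 7.53×10^4 rad/s.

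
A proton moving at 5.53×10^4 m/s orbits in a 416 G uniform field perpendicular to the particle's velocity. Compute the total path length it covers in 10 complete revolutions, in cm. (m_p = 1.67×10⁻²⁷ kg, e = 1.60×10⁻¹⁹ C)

r = mv/(qB) = 0.0139 m, so one revolution covers 2πr = 0.0872 m.
In 10 revolutions: L = 10·2πr = 0.872 m.

L ≈ 87.2 cm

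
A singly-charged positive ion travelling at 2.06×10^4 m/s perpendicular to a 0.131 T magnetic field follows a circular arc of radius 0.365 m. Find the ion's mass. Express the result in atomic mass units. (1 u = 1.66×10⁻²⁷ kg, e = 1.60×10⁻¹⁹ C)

qvB = mv²/r ⇒ m = qBr/v.
m = (1×1.60×10^-19)(0.131)(0.365) / (2.06×10^4) = 3.71×10^-25 kg = 224 u.

m ≈ 224 u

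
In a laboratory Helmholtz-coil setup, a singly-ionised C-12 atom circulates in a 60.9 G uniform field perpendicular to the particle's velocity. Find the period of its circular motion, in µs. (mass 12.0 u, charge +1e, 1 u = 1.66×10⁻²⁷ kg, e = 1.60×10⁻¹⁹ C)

T ≈ 128 µs

The cyclotron period is independent of speed: T = 2πm/(qB).
T = 2π(1.99×10^-26) / [(1×1.60×10^-19)(6.09×10^-3)] = 1.28×10^-4 s.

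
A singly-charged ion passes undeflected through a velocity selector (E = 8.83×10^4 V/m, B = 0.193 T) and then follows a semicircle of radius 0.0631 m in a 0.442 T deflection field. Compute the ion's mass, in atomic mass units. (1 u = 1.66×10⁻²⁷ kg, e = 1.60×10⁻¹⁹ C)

m ≈ 5.88 u

v = E/B₁ = 4.58×10^5 m/s.
From r = mv/(qB₂), m = qB₂r/v = (1×1.60×10^-19)(0.442)(0.0631) / (4.58×10^5) = 9.75×10^-27 kg.
In atomic mass units: m = 9.75×10^-27 / 1.66×10^-27 = 5.88 u.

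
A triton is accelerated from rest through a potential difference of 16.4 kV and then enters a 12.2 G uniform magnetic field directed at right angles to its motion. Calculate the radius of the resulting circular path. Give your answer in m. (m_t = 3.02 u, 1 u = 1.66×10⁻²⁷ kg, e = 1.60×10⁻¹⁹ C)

r ≈ 26.3 m

The kinetic energy gained is K = qV = (1×1.60×10^-19)(1.64×10^4) = 2.62×10^-15 J.
v = √(2K/m) = 1.02×10^6 m/s.
r = mv/(qB) = (5.01×10^-27)(1.02×10^6) / [(1×1.60×10^-19)(1.22×10^-3)] = 26.3 m.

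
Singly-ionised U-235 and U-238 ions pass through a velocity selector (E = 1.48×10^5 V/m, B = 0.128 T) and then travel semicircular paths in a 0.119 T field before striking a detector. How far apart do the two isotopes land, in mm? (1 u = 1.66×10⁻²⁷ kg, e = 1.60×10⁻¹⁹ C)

Δd ≈ 605 mm

Both emerge at v = E/B₁ = 1.16×10^6 m/s.
r = mv/(qB₂), so r₁ = 23.690 m and r₂ = 23.992 m, giving Δr = 0.302 m.
After a semicircle each ion lands a diameter 2r from the entry slit, so the separation is 2Δr = 0.605 m.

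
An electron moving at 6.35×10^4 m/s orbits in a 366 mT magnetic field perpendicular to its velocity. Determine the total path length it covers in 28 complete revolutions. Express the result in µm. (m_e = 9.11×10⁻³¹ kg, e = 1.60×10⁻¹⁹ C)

L ≈ 174 µm

r = mv/(qB) = 9.88×10^-7 m, so one revolution covers 2πr = 6.21×10^-6 m.
In 28 revolutions: L = 28·2πr = 1.74×10^-4 m.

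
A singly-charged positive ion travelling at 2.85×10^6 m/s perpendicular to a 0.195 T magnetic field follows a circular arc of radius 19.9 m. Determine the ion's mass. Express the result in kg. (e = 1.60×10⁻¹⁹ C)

qvB = mv²/r ⇒ m = qBr/v.
m = (1×1.60×10^-19)(0.195)(19.9) / (2.85×10^6) = 2.18×10^-25 kg.

m ≈ 2.18×10^-25 kg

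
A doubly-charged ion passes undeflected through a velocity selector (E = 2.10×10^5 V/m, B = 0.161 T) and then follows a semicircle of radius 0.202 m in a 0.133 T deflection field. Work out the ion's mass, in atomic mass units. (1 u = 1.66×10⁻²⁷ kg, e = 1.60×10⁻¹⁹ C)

m ≈ 3.97 u

v = E/B₁ = 1.30×10^6 m/s.
From r = mv/(qB₂), m = qB₂r/v = (2×1.60×10^-19)(0.133)(0.202) / (1.30×10^6) = 6.59×10^-27 kg.
In atomic mass units: m = 6.59×10^-27 / 1.66×10^-27 = 3.97 u.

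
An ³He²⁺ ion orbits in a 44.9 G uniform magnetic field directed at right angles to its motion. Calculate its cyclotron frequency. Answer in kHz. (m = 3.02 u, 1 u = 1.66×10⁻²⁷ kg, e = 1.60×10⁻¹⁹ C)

f ≈ 45.6 kHz

f = qB/(2πm) = (2×1.60×10^-19)(4.49×10^-3) / [2π(5.01×10^-27)] = 4.56×10^4 Hz.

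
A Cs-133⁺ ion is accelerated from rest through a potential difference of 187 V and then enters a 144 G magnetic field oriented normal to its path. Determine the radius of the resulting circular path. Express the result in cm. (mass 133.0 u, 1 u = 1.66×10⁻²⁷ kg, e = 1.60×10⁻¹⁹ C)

The kinetic energy gained is K = qV = (1×1.60×10^-19)(187) = 2.99×10^-17 J.
v = √(2K/m) = 1.65×10^4 m/s.
r = mv/(qB) = (2.21×10^-25)(1.65×10^4) / [(1×1.60×10^-19)(0.0144)] = 1.58 m.

r ≈ 158 cm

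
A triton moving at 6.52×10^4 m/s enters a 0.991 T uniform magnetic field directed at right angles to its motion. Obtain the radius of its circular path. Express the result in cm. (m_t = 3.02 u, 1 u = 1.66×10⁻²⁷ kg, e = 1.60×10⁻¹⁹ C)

The magnetic force provides the centripetal force: qvB = mv²/r, so r = mv/(qB).
r = (5.01×10^-27 kg)(6.52×10^4 m/s) / [(1×1.60×10^-19 C)(0.991 T)] = 2.06×10^-3 m.

r ≈ 0.206 cm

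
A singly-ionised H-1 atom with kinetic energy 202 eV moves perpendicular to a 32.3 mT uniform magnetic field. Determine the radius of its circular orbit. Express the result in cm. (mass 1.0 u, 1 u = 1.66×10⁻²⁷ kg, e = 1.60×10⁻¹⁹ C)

r ≈ 6.34 cm

Convert the energy: K = 202 eV = 3.23×10^-17 J.
v = √(2K/m) = √(2·3.23×10^-17/1.66×10^-27) = 1.97×10^5 m/s.
r = mv/(qB) = (1.66×10^-27)(1.97×10^5) / [(1×1.60×10^-19)(0.0323)] = 0.0634 m.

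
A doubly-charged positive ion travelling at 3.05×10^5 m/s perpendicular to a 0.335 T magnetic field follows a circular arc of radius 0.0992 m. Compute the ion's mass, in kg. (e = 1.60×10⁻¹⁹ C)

m ≈ 3.49×10^-26 kg

qvB = mv²/r ⇒ m = qBr/v.
m = (2×1.60×10^-19)(0.335)(0.0992) / (3.05×10^5) = 3.49×10^-26 kg.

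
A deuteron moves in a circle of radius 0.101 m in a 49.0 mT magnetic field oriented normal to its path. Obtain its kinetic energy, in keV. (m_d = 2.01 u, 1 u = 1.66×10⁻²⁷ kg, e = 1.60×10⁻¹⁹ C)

v = qBr/m = (1×1.60×10^-19)(0.0490)(0.101) / (3.34×10^-27) = 2.37×10^5 m/s.
K = ½mv² = 0.5·(3.34×10^-27)·(2.37×10^5)² = 9.40×10^-17 J = 0.587 keV.

K ≈ 0.587 keV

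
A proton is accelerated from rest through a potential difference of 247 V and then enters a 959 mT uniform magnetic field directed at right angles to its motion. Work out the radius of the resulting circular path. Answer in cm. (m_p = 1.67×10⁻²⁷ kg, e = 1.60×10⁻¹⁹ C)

The kinetic energy gained is K = qV = (1×1.60×10^-19)(247) = 3.95×10^-17 J.
v = √(2K/m) = 2.18×10^5 m/s.
r = mv/(qB) = (1.67×10^-27)(2.18×10^5) / [(1×1.60×10^-19)(0.959)] = 2.37×10^-3 m.

r ≈ 0.237 cm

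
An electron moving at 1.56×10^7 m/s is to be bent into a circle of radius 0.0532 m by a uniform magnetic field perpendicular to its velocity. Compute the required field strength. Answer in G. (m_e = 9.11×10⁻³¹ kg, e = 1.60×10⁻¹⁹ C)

qvB = mv²/r gives B = mv/(qr).
B = (9.11×10^-31)(1.56×10^7) / [(1×1.60×10^-19)(0.0532)] = 1.67×10^-3 T.

B ≈ 16.7 G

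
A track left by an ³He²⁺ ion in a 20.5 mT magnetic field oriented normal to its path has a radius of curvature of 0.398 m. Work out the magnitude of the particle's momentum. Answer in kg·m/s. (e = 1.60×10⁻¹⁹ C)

p ≈ 2.61×10^-21 kg·m/s

Since qvB = mv²/r, the momentum p = mv = qBr.
p = (2×1.60×10^-19)(0.0205)(0.398) = 2.61×10^-21 kg·m/s.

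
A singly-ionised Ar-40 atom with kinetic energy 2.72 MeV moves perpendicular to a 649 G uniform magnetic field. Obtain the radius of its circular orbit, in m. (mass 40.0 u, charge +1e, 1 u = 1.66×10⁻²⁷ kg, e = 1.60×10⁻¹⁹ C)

r ≈ 23.2 m

Convert the energy: K = 2.72 MeV = 4.35×10^-13 J.
v = √(2K/m) = √(2·4.35×10^-13/6.64×10^-26) = 3.62×10^6 m/s.
r = mv/(qB) = (6.64×10^-26)(3.62×10^6) / [(1×1.60×10^-19)(0.0649)] = 23.2 m.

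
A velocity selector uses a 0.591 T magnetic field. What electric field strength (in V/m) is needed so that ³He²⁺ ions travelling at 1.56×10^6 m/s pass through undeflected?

E ≈ 9.22×10^5 V/m

qE = qvB ⇒ E = vB = (1.56×10^6)(0.591) = 9.22×10^5 V/m.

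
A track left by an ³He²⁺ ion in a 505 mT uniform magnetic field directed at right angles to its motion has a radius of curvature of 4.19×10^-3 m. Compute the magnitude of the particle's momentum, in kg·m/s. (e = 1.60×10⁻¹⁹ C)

Since qvB = mv²/r, the momentum p = mv = qBr.
p = (2×1.60×10^-19)(0.505)(4.19×10^-3) = 6.77×10^-22 kg·m/s.

p ≈ 6.77×10^-22 kg·m/s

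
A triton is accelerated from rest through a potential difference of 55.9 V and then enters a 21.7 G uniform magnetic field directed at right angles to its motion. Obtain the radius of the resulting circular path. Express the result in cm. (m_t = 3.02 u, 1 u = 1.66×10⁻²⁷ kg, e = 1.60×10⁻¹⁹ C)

The kinetic energy gained is K = qV = (1×1.60×10^-19)(55.9) = 8.94×10^-18 J.
v = √(2K/m) = 5.97×10^4 m/s.
r = mv/(qB) = (5.01×10^-27)(5.97×10^4) / [(1×1.60×10^-19)(2.17×10^-3)] = 0.862 m.

r ≈ 86.2 cm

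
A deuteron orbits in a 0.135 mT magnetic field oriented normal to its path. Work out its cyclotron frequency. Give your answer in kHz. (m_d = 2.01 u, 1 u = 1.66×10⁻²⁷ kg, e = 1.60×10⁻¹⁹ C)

f ≈ 1.03 kHz

f = qB/(2πm) = (1×1.60×10^-19)(1.35×10^-4) / [2π(3.34×10^-27)] = 1030 Hz.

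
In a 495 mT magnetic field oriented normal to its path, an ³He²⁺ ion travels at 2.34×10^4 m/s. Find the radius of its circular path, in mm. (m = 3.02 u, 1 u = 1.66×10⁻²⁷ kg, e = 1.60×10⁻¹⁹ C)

r ≈ 0.741 mm

The magnetic force provides the centripetal force: qvB = mv²/r, so r = mv/(qB).
r = (5.01×10^-27 kg)(2.34×10^4 m/s) / [(2×1.60×10^-19 C)(0.495 T)] = 7.41×10^-4 m.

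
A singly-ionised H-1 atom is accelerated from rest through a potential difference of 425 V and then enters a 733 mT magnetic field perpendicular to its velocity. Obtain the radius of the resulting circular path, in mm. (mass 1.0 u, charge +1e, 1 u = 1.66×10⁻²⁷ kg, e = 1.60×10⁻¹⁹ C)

The kinetic energy gained is K = qV = (1×1.60×10^-19)(425) = 6.80×10^-17 J.
v = √(2K/m) = 2.86×10^5 m/s.
r = mv/(qB) = (1.66×10^-27)(2.86×10^5) / [(1×1.60×10^-19)(0.733)] = 4.05×10^-3 m.

r ≈ 4.05 mm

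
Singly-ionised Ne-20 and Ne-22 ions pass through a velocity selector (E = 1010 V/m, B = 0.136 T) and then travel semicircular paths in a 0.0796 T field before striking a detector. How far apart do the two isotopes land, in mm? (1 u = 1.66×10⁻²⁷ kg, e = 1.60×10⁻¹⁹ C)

Both emerge at v = E/B₁ = 7430 m/s.
r = mv/(qB₂), so r₁ = 0.01936 m and r₂ = 0.02130 m, giving Δr = 1.94×10^-3 m.
After a semicircle each ion lands a diameter 2r from the entry slit, so the separation is 2Δr = 3.87×10^-3 m.

Δd ≈ 3.87 mm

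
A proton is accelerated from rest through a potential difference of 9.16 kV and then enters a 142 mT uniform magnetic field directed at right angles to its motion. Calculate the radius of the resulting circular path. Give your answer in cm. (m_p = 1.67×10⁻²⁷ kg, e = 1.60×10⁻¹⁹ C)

r ≈ 9.74 cm

The kinetic energy gained is K = qV = (1×1.60×10^-19)(9160) = 1.47×10^-15 J.
v = √(2K/m) = 1.32×10^6 m/s.
r = mv/(qB) = (1.67×10^-27)(1.32×10^6) / [(1×1.60×10^-19)(0.142)] = 0.0974 m.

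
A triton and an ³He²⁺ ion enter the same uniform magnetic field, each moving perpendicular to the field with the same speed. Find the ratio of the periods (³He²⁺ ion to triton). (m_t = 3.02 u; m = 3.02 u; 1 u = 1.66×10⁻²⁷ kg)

ratio ≈ 0.500

T = 2πm/(qB) is independent of speed, so T₂/T₁ = (m₂/q₂)/(m₁/q₁).
T_{³He²⁺ ion}/T_{triton} = (5.01×10^-27/2e) / (5.01×10^-27/1e) = 0.500.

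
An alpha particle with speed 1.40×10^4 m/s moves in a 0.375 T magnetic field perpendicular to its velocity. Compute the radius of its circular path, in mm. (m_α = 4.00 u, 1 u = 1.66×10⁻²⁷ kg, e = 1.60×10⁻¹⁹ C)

r ≈ 0.775 mm

The magnetic force provides the centripetal force: qvB = mv²/r, so r = mv/(qB).
r = (6.64×10^-27 kg)(1.40×10^4 m/s) / [(2×1.60×10^-19 C)(0.375 T)] = 7.75×10^-4 m.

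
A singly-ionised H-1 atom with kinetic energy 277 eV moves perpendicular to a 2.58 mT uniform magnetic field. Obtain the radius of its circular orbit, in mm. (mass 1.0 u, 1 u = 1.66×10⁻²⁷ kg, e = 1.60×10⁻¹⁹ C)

Convert the energy: K = 277 eV = 4.43×10^-17 J.
v = √(2K/m) = √(2·4.43×10^-17/1.66×10^-27) = 2.31×10^5 m/s.
r = mv/(qB) = (1.66×10^-27)(2.31×10^5) / [(1×1.60×10^-19)(2.58×10^-3)] = 0.929 m.

r ≈ 929 mm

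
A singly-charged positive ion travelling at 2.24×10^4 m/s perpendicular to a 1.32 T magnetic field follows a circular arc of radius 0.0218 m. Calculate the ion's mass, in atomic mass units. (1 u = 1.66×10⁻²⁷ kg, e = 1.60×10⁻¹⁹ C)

m ≈ 124 u

qvB = mv²/r ⇒ m = qBr/v.
m = (1×1.60×10^-19)(1.32)(0.0218) / (2.24×10^4) = 2.06×10^-25 kg = 124 u.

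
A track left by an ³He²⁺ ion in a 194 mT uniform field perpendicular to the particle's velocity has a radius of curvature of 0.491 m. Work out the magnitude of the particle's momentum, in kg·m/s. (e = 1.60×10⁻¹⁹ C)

Since qvB = mv²/r, the momentum p = mv = qBr.
p = (2×1.60×10^-19)(0.194)(0.491) = 3.05×10^-20 kg·m/s.

p ≈ 3.05×10^-20 kg·m/s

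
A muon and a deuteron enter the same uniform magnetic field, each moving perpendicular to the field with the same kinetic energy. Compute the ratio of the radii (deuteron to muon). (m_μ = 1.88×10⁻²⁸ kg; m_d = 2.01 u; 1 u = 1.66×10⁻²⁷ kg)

r = √(2mK)/(qB) ⇒ at equal K, r ∝ √m/q.
r_{deuteron}/r_{muon} = 4.21.

ratio ≈ 4.21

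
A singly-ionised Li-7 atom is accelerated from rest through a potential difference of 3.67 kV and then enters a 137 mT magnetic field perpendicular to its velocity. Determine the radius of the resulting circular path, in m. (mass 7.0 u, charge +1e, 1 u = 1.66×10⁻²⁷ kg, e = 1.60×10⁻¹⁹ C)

The kinetic energy gained is K = qV = (1×1.60×10^-19)(3670) = 5.87×10^-16 J.
v = √(2K/m) = 3.18×10^5 m/s.
r = mv/(qB) = (1.16×10^-26)(3.18×10^5) / [(1×1.60×10^-19)(0.137)] = 0.169 m.

r ≈ 0.169 m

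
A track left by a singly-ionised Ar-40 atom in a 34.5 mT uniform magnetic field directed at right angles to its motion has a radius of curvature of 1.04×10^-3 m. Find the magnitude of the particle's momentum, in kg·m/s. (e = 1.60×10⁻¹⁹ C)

Since qvB = mv²/r, the momentum p = mv = qBr.
p = (1×1.60×10^-19)(0.0345)(1.04×10^-3) = 5.74×10^-24 kg·m/s.

p ≈ 5.74×10^-24 kg·m/s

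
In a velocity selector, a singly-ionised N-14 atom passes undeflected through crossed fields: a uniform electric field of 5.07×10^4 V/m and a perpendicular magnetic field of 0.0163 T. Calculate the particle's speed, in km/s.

v ≈ 3110 km/s

For zero net force, qE = qvB, so v = E/B.
v = (5.07×10^4) / (0.0163) = 3.11×10^6 m/s.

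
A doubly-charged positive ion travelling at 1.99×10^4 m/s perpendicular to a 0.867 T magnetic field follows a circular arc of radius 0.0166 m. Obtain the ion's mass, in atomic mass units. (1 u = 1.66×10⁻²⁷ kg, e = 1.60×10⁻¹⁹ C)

qvB = mv²/r ⇒ m = qBr/v.
m = (2×1.60×10^-19)(0.867)(0.0166) / (1.99×10^4) = 2.31×10^-25 kg = 139 u.

m ≈ 139 u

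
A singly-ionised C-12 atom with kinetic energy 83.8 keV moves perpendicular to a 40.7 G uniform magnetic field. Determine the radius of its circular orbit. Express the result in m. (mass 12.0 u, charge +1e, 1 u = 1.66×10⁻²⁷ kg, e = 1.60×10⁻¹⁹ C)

Convert the energy: K = 83.8 keV = 1.34×10^-14 J.
v = √(2K/m) = √(2·1.34×10^-14/1.99×10^-26) = 1.16×10^6 m/s.
r = mv/(qB) = (1.99×10^-26)(1.16×10^6) / [(1×1.60×10^-19)(4.07×10^-3)] = 35.5 m.

r ≈ 35.5 m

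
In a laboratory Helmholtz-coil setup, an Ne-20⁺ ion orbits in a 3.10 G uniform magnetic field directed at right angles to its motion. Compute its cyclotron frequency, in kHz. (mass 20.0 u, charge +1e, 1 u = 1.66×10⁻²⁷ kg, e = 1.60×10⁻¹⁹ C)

f ≈ 0.238 kHz

f = qB/(2πm) = (1×1.60×10^-19)(3.10×10^-4) / [2π(3.32×10^-26)] = 238 Hz.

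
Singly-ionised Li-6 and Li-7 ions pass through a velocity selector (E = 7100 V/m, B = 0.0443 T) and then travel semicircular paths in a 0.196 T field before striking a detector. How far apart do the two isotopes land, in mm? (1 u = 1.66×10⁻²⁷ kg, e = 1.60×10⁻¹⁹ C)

Δd ≈ 17.0 mm

Both emerge at v = E/B₁ = 1.60×10^5 m/s.
r = mv/(qB₂), so r₁ = 0.05090 m and r₂ = 0.05939 m, giving Δr = 8.48×10^-3 m.
After a semicircle each ion lands a diameter 2r from the entry slit, so the separation is 2Δr = 0.0170 m.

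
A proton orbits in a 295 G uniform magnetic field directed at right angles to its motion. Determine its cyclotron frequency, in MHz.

f ≈ 0.450 MHz

f = qB/(2πm) = (1×1.60×10^-19)(0.0295) / [2π(1.67×10^-27)] = 4.50×10^5 Hz.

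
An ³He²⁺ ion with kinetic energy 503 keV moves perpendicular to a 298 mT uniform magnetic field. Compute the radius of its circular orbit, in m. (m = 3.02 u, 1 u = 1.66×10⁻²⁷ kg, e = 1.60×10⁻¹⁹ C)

r ≈ 0.298 m

Convert the energy: K = 503 keV = 8.05×10^-14 J.
v = √(2K/m) = √(2·8.05×10^-14/5.01×10^-27) = 5.67×10^6 m/s.
r = mv/(qB) = (5.01×10^-27)(5.67×10^6) / [(2×1.60×10^-19)(0.298)] = 0.298 m.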